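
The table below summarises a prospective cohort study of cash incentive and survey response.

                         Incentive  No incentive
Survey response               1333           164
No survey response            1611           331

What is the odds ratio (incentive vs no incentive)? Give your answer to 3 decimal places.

1.670

Reading the table with exposure as columns: a = 1333 (Incentive, case), b = 1611 (Incentive, non-case), c = 164 (No incentive, case), d = 331.
OR = (a·d)/(b·c) = (1333 × 331) / (1611 × 164) = 441223 / 264204 = 1.67001
The odds of survey response are about 1.67 times as high in the incentive group.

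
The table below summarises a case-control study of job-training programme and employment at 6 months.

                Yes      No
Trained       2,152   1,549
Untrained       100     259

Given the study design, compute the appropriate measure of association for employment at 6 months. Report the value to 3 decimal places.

3.598

Cells: a = 2152, b = 1549, c = 100, d = 259.
This is a case-control study: participants were sampled on outcome status, so risks in the source population cannot be estimated directly — relative risk is not valid here. The odds ratio is the appropriate measure.
OR = (a·d)/(b·c) = (2152 × 259) / (1549 × 100) = 557368 / 154900 = 3.59824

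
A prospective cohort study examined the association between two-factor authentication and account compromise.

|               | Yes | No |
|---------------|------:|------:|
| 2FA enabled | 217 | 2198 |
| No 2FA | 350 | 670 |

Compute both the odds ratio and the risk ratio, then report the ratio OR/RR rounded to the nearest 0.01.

0.72

Cells: a = 217, b = 2198, c = 350, d = 670.
OR = (217·670)/(2198·350) = 145390/769300 = 0.18899
Risk in exposed = 217/2415 = 0.08986; risk in unexposed = 350/1020 = 0.34314; RR = 0.26186
OR/RR = 0.18899 / 0.26186 = 0.72171
The outcome is not rare, so the OR lies further from 1 than the RR.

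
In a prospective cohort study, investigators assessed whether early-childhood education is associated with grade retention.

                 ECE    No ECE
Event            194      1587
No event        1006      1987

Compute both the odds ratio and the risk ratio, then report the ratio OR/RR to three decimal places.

Reading the table with exposure as columns: a = 194 (ECE, case), b = 1006 (ECE, non-case), c = 1587 (No ECE, case), d = 1987.
OR = (194·1987)/(1006·1587) = 385478/1596522 = 0.24145
Risk in exposed = 194/1200 = 0.16167; risk in unexposed = 1587/3574 = 0.44404; RR = 0.36408
OR/RR = 0.24145 / 0.36408 = 0.66317
The outcome is not rare, so the OR lies further from 1 than the RR.

0.663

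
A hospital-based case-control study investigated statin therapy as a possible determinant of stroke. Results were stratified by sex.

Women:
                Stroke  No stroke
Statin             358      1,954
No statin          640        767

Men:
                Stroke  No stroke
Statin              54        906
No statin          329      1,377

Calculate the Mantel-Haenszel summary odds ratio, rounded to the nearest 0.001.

OR_MH = Σ(aᵢdᵢ/nᵢ) / Σ(bᵢcᵢ/nᵢ), where nᵢ is the stratum total.
Stratum 1 (Women): n = 3719; a·d/n = 358·767/3719 = 73.8333; b·c/n = 1954·640/3719 = 336.2624
Stratum 2 (Men): n = 2666; a·d/n = 54·1377/2666 = 27.8912; b·c/n = 906·329/2666 = 111.8057
OR_MH = (73.8333 + 27.8912) / (336.2624 + 111.8057) = 101.7245 / 448.0681 = 0.22703

0.227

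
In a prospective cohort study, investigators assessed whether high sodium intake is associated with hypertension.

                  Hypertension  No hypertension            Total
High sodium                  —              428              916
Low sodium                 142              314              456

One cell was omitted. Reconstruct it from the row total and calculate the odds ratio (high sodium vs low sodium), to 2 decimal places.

The missing cell is in the exposed row: 916 − 428 = 488.
So a = 488, b = 428, c = 142, d = 314.
OR = (a·d)/(b·c) = (488 × 314) / (428 × 142) = 153232 / 60776 = 2.52126

2.52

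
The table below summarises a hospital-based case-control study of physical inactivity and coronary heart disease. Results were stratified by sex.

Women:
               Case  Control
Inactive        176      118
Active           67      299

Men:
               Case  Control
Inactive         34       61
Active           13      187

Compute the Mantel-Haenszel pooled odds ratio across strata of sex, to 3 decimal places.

6.906

OR_MH = Σ(aᵢdᵢ/nᵢ) / Σ(bᵢcᵢ/nᵢ), where nᵢ is the stratum total.
Stratum 1 (Women): n = 660; a·d/n = 176·299/660 = 79.7333; b·c/n = 118·67/660 = 11.9788
Stratum 2 (Men): n = 295; a·d/n = 34·187/295 = 21.5525; b·c/n = 61·13/295 = 2.6881
OR_MH = (79.7333 + 21.5525) / (11.9788 + 2.6881) = 101.2859 / 14.6669 = 6.90573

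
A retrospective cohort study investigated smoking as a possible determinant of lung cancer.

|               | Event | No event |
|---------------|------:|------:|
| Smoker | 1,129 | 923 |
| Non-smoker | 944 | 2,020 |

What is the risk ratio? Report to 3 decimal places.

1.728

Cells: a = 1129, b = 923, c = 944, d = 2020.
Risk in exposed = 1129/2052 = 0.55019; risk in unexposed = 944/2964 = 0.31849.
RR = 0.55019 / 0.31849 = 1.72752
The risk among the exposed is 1.73 times that among the unexposed.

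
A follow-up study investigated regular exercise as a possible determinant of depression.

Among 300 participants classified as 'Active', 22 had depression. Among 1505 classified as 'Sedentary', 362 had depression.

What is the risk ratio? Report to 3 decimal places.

0.305

From the description: a = 22, b = 278, c = 362, d = 1143.
Risk in exposed = 22/300 = 0.07333; risk in unexposed = 362/1505 = 0.24053.
RR = 0.07333 / 0.24053 = 0.30488
The risk is 70% lower among the exposed than among the unexposed.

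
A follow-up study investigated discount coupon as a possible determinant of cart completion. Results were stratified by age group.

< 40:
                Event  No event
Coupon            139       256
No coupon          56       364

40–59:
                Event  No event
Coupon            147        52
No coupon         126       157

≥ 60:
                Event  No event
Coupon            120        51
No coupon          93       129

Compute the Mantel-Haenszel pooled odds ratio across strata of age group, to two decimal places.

3.45

OR_MH = Σ(aᵢdᵢ/nᵢ) / Σ(bᵢcᵢ/nᵢ), where nᵢ is the stratum total.
Stratum 1 (< 40): n = 815; a·d/n = 139·364/815 = 62.0810; b·c/n = 256·56/815 = 17.5902
Stratum 2 (40–59): n = 482; a·d/n = 147·157/482 = 47.8817; b·c/n = 52·126/482 = 13.5934
Stratum 3 (≥ 60): n = 393; a·d/n = 120·129/393 = 39.3893; b·c/n = 51·93/393 = 12.0687
OR_MH = (62.0810 + 47.8817 + 39.3893) / (17.5902 + 13.5934 + 12.0687) = 149.3520 / 43.2522 = 3.45305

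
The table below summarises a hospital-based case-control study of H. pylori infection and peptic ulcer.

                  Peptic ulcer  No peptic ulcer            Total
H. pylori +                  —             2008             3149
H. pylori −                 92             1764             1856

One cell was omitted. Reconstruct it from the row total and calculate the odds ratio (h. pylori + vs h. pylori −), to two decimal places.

10.90

The missing cell is in the exposed row: 3149 − 2008 = 1141.
So a = 1141, b = 2008, c = 92, d = 1764.
OR = (a·d)/(b·c) = (1141 × 1764) / (2008 × 92) = 2012724 / 184736 = 10.89514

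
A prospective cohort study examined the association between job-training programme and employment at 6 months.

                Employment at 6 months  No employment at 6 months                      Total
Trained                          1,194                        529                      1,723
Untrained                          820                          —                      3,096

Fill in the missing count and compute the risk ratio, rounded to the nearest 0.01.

2.62

The missing cell is in the unexposed row: 3096 − 820 = 2276.
So a = 1194, b = 529, c = 820, d = 2276.
RR = [a/(a+b)] / [c/(c+d)] = (1194/1723) / (820/3096) = 0.69298/0.26486 = 2.61641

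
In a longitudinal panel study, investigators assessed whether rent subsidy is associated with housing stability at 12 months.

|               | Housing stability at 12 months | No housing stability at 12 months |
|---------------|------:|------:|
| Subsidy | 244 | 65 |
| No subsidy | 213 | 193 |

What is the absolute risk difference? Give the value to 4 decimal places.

0.2650

Cells: a = 244, b = 65, c = 213, d = 193.
Risk in exposed = 244/309 = 0.789644; risk in unexposed = 213/406 = 0.524631.
Risk difference = 0.789644 − 0.524631 = 0.265013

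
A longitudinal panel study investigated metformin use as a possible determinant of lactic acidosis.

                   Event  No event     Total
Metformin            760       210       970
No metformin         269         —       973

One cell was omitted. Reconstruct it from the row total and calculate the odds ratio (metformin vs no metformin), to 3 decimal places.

The missing cell is in the unexposed row: 973 − 269 = 704.
So a = 760, b = 210, c = 269, d = 704.
OR = (a·d)/(b·c) = (760 × 704) / (210 × 269) = 535040 / 56490 = 9.47141

9.471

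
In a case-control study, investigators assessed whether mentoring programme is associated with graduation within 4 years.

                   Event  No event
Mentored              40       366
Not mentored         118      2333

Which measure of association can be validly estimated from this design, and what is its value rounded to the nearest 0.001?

2.161

Cells: a = 40, b = 366, c = 118, d = 2333.
This is a case-control study: participants were sampled on outcome status, so risks in the source population cannot be estimated directly — relative risk is not valid here. The odds ratio is the appropriate measure.
OR = (a·d)/(b·c) = (40 × 2333) / (366 × 118) = 93320 / 43188 = 2.16079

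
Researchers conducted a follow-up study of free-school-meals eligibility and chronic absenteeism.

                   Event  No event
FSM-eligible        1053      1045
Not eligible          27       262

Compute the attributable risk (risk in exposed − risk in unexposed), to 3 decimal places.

0.408

Cells: a = 1053, b = 1045, c = 27, d = 262.
Risk in exposed = 1053/2098 = 0.501907; risk in unexposed = 27/289 = 0.093426.
Risk difference = 0.501907 − 0.093426 = 0.408481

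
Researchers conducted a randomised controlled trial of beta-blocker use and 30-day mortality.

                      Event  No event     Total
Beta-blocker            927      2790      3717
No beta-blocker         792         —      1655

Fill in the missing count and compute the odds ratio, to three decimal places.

The missing cell is in the unexposed row: 1655 − 792 = 863.
So a = 927, b = 2790, c = 792, d = 863.
OR = (a·d)/(b·c) = (927 × 863) / (2790 × 792) = 800001 / 2209680 = 0.36204

0.362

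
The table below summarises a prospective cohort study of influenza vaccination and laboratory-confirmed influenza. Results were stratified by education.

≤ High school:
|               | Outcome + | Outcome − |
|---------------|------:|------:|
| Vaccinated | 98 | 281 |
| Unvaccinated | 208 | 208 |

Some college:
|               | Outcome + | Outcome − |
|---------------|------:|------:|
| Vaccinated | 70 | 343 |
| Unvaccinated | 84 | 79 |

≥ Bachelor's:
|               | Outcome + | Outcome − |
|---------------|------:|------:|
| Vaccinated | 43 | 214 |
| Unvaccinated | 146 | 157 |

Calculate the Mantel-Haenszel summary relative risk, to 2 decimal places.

0.42

RR_MH = Σ(aᵢ·n₀ᵢ/nᵢ) / Σ(cᵢ·n₁ᵢ/nᵢ), with n₁ᵢ = aᵢ+bᵢ (exposed), n₀ᵢ = cᵢ+dᵢ (unexposed), nᵢ = n₁ᵢ+n₀ᵢ.
Stratum 1 (≤ High school): n₁ = 379, n₀ = 416, n = 795; a·n₀/n = 98·416/795 = 51.2805; c·n₁/n = 208·379/795 = 99.1597
Stratum 2 (Some college): n₁ = 413, n₀ = 163, n = 576; a·n₀/n = 70·163/576 = 19.8090; c·n₁/n = 84·413/576 = 60.2292
Stratum 3 (≥ Bachelor's): n₁ = 257, n₀ = 303, n = 560; a·n₀/n = 43·303/560 = 23.2661; c·n₁/n = 146·257/560 = 67.0036
RR_MH = (51.2805 + 19.8090 + 23.2661) / (99.1597 + 60.2292 + 67.0036) = 94.3556 / 226.3925 = 0.41678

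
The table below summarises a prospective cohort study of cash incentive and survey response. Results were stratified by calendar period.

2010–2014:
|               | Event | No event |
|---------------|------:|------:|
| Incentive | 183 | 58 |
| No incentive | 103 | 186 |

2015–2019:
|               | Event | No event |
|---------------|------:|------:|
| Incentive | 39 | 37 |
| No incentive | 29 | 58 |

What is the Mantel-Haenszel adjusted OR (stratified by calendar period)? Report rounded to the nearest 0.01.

4.37

OR_MH = Σ(aᵢdᵢ/nᵢ) / Σ(bᵢcᵢ/nᵢ), where nᵢ is the stratum total.
Stratum 1 (2010–2014): n = 530; a·d/n = 183·186/530 = 64.2226; b·c/n = 58·103/530 = 11.2717
Stratum 2 (2015–2019): n = 163; a·d/n = 39·58/163 = 13.8773; b·c/n = 37·29/163 = 6.5828
OR_MH = (64.2226 + 13.8773) / (11.2717 + 6.5828) = 78.0999 / 17.8545 = 4.37424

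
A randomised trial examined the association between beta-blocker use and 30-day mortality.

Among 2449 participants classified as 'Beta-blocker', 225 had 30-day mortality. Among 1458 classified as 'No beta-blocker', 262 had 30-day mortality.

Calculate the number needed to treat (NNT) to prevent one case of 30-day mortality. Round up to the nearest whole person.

Risk in treated group = 225/2449 = 0.09187; risk in control = 262/1458 = 0.17970.
Absolute risk reduction = 0.17970 − 0.09187 = 0.08782
NNT = 1 / ARR = 1 / 0.08782 = 11.386 → round up → 12

12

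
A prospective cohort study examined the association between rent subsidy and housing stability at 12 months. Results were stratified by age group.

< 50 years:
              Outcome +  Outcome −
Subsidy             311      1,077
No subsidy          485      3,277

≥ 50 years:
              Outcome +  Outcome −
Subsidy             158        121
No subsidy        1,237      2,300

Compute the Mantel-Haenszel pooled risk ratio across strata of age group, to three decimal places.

RR_MH = Σ(aᵢ·n₀ᵢ/nᵢ) / Σ(cᵢ·n₁ᵢ/nᵢ), with n₁ᵢ = aᵢ+bᵢ (exposed), n₀ᵢ = cᵢ+dᵢ (unexposed), nᵢ = n₁ᵢ+n₀ᵢ.
Stratum 1 (< 50 years): n₁ = 1388, n₀ = 3762, n = 5150; a·n₀/n = 311·3762/5150 = 227.1810; c·n₁/n = 485·1388/5150 = 130.7146
Stratum 2 (≥ 50 years): n₁ = 279, n₀ = 3537, n = 3816; a·n₀/n = 158·3537/3816 = 146.4481; c·n₁/n = 1237·279/3816 = 90.4410
RR_MH = (227.1810 + 146.4481) / (130.7146 + 90.4410) = 373.6291 / 221.1556 = 1.68944

1.689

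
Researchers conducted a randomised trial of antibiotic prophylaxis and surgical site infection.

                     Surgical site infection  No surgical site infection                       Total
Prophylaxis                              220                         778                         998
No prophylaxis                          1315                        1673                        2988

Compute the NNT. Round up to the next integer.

5

Risk in treated group = 220/998 = 0.22044; risk in control = 1315/2988 = 0.44009.
Absolute risk reduction = 0.44009 − 0.22044 = 0.21965
NNT = 1 / ARR = 1 / 0.21965 = 4.553 → round up → 5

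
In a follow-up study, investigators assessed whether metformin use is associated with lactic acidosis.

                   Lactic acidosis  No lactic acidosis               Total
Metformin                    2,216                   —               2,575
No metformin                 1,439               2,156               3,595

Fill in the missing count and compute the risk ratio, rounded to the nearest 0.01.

2.15

The missing cell is in the exposed row: 2575 − 2216 = 359.
So a = 2216, b = 359, c = 1439, d = 2156.
RR = [a/(a+b)] / [c/(c+d)] = (2216/2575) / (1439/3595) = 0.86058/0.40028 = 2.14996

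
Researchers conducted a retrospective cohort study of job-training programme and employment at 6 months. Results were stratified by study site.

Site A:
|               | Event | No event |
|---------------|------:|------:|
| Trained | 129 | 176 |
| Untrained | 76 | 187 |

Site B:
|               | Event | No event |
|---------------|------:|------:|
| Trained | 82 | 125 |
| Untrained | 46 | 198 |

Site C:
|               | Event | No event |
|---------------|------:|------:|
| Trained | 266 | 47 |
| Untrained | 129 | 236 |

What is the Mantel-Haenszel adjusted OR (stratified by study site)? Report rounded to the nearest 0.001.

3.781

OR_MH = Σ(aᵢdᵢ/nᵢ) / Σ(bᵢcᵢ/nᵢ), where nᵢ is the stratum total.
Stratum 1 (Site A): n = 568; a·d/n = 129·187/568 = 42.4701; b·c/n = 176·76/568 = 23.5493
Stratum 2 (Site B): n = 451; a·d/n = 82·198/451 = 36.0000; b·c/n = 125·46/451 = 12.7494
Stratum 3 (Site C): n = 678; a·d/n = 266·236/678 = 92.5900; b·c/n = 47·129/678 = 8.9425
OR_MH = (42.4701 + 36.0000 + 92.5900) / (23.5493 + 12.7494 + 8.9425) = 171.0600 / 45.2412 = 3.78107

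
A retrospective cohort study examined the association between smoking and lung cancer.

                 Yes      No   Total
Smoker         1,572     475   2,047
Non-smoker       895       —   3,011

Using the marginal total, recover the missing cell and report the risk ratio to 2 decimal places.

2.58

The missing cell is in the unexposed row: 3011 − 895 = 2116.
So a = 1572, b = 475, c = 895, d = 2116.
RR = [a/(a+b)] / [c/(c+d)] = (1572/2047) / (895/3011) = 0.76795/0.29724 = 2.58358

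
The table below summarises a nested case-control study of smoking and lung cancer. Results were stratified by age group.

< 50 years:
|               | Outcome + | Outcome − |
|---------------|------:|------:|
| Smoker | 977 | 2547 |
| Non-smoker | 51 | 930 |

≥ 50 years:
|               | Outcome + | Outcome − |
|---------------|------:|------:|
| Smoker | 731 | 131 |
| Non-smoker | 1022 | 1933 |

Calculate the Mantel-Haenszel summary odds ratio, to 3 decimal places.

OR_MH = Σ(aᵢdᵢ/nᵢ) / Σ(bᵢcᵢ/nᵢ), where nᵢ is the stratum total.
Stratum 1 (< 50 years): n = 4505; a·d/n = 977·930/4505 = 201.6892; b·c/n = 2547·51/4505 = 28.8340
Stratum 2 (≥ 50 years): n = 3817; a·d/n = 731·1933/3817 = 370.1920; b·c/n = 131·1022/3817 = 35.0752
OR_MH = (201.6892 + 370.1920) / (28.8340 + 35.0752) = 571.8813 / 63.9092 = 8.94835

8.948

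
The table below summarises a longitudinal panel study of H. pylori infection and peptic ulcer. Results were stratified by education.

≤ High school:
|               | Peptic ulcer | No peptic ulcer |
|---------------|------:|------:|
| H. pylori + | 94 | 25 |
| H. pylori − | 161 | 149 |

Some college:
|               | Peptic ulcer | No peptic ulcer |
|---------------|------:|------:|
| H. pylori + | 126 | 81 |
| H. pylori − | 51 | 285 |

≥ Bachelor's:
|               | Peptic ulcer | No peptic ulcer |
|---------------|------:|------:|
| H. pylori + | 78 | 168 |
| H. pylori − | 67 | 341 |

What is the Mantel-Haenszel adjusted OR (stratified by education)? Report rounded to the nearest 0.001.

4.077

OR_MH = Σ(aᵢdᵢ/nᵢ) / Σ(bᵢcᵢ/nᵢ), where nᵢ is the stratum total.
Stratum 1 (≤ High school): n = 429; a·d/n = 94·149/429 = 32.6480; b·c/n = 25·161/429 = 9.3823
Stratum 2 (Some college): n = 543; a·d/n = 126·285/543 = 66.1326; b·c/n = 81·51/543 = 7.6077
Stratum 3 (≥ Bachelor's): n = 654; a·d/n = 78·341/654 = 40.6697; b·c/n = 168·67/654 = 17.2110
OR_MH = (32.6480 + 66.1326 + 40.6697) / (9.3823 + 7.6077 + 17.2110) = 139.4503 / 34.2010 = 4.07737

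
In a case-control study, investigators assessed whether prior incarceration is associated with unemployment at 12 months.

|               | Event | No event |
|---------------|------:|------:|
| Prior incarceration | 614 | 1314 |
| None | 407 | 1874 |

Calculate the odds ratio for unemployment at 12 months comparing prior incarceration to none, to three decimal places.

2.152

Cells: a = 614, b = 1314, c = 407, d = 1874.
OR = (a·d)/(b·c) = (614 × 1874) / (1314 × 407) = 1150636 / 534798 = 2.15153
The odds of unemployment at 12 months are about 2.15 times as high in the prior incarceration group.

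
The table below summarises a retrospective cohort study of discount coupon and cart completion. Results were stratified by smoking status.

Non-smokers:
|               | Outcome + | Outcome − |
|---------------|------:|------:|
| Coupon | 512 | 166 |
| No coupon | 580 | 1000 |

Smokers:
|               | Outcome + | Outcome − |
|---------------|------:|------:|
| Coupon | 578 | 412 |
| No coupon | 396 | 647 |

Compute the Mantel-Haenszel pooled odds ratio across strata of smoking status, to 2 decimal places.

OR_MH = Σ(aᵢdᵢ/nᵢ) / Σ(bᵢcᵢ/nᵢ), where nᵢ is the stratum total.
Stratum 1 (Non-smokers): n = 2258; a·d/n = 512·1000/2258 = 226.7493; b·c/n = 166·580/2258 = 42.6395
Stratum 2 (Smokers): n = 2033; a·d/n = 578·647/2033 = 183.9479; b·c/n = 412·396/2033 = 80.2518
OR_MH = (226.7493 + 183.9479) / (42.6395 + 80.2518) = 410.6972 / 122.8913 = 3.34195

3.34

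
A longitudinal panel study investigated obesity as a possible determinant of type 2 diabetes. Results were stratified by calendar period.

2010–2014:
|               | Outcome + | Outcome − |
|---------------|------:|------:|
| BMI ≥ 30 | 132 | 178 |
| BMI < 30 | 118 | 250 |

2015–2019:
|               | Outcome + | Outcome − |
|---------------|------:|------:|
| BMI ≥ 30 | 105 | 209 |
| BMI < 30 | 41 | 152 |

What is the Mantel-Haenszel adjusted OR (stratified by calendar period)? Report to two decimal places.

OR_MH = Σ(aᵢdᵢ/nᵢ) / Σ(bᵢcᵢ/nᵢ), where nᵢ is the stratum total.
Stratum 1 (2010–2014): n = 678; a·d/n = 132·250/678 = 48.6726; b·c/n = 178·118/678 = 30.9794
Stratum 2 (2015–2019): n = 507; a·d/n = 105·152/507 = 31.4793; b·c/n = 209·41/507 = 16.9014
OR_MH = (48.6726 + 31.4793) / (30.9794 + 16.9014) = 80.1519 / 47.8807 = 1.67399

1.67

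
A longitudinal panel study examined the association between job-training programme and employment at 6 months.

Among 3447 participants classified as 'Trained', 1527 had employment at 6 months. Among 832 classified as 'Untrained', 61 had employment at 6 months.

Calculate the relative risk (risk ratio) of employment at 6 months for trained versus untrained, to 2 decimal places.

From the description: a = 1527, b = 1920, c = 61, d = 771.
Risk in exposed = 1527/3447 = 0.44299; risk in unexposed = 61/832 = 0.07332.
RR = 0.44299 / 0.07332 = 6.04215
The risk among the exposed is 6.04 times that among the unexposed.

6.04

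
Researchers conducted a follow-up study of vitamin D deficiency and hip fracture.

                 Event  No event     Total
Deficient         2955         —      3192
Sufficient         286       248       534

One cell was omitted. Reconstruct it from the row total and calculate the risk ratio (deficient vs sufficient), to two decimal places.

1.73

The missing cell is in the exposed row: 3192 − 2955 = 237.
So a = 2955, b = 237, c = 286, d = 248.
RR = [a/(a+b)] / [c/(c+d)] = (2955/3192) / (286/534) = 0.92575/0.53558 = 1.72850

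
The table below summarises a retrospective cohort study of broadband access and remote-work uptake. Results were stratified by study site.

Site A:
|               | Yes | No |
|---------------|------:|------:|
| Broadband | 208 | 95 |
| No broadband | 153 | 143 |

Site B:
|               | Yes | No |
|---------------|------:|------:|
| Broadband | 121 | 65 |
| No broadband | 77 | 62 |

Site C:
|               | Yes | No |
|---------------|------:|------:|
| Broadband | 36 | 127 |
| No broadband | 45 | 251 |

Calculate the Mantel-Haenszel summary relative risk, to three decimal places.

RR_MH = Σ(aᵢ·n₀ᵢ/nᵢ) / Σ(cᵢ·n₁ᵢ/nᵢ), with n₁ᵢ = aᵢ+bᵢ (exposed), n₀ᵢ = cᵢ+dᵢ (unexposed), nᵢ = n₁ᵢ+n₀ᵢ.
Stratum 1 (Site A): n₁ = 303, n₀ = 296, n = 599; a·n₀/n = 208·296/599 = 102.7846; c·n₁/n = 153·303/599 = 77.3940
Stratum 2 (Site B): n₁ = 186, n₀ = 139, n = 325; a·n₀/n = 121·139/325 = 51.7508; c·n₁/n = 77·186/325 = 44.0677
Stratum 3 (Site C): n₁ = 163, n₀ = 296, n = 459; a·n₀/n = 36·296/459 = 23.2157; c·n₁/n = 45·163/459 = 15.9804
RR_MH = (102.7846 + 51.7508 + 23.2157) / (77.3940 + 44.0677 + 15.9804) = 177.7511 / 137.4421 = 1.29328

1.293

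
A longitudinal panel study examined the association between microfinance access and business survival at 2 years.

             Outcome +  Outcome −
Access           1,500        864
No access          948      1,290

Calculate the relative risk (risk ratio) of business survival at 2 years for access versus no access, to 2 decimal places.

1.50

Cells: a = 1500, b = 864, c = 948, d = 1290.
Risk in exposed = 1500/2364 = 0.63452; risk in unexposed = 948/2238 = 0.42359.
RR = 0.63452 / 0.42359 = 1.49794
The risk among the exposed is 1.50 times that among the unexposed.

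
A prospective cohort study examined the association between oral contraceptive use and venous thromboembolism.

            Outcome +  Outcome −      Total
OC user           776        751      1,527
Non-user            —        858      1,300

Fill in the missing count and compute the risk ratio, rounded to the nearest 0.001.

1.495

The missing cell is in the unexposed row: 1300 − 858 = 442.
So a = 776, b = 751, c = 442, d = 858.
RR = [a/(a+b)] / [c/(c+d)] = (776/1527) / (442/1300) = 0.50819/0.34000 = 1.49466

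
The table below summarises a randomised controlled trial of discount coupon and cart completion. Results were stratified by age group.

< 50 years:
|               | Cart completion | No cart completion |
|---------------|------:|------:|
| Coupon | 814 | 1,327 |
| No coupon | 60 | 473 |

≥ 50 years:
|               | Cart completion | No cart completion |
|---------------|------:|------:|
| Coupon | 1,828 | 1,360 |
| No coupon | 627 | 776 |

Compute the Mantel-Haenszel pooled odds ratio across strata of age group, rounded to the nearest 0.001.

OR_MH = Σ(aᵢdᵢ/nᵢ) / Σ(bᵢcᵢ/nᵢ), where nᵢ is the stratum total.
Stratum 1 (< 50 years): n = 2674; a·d/n = 814·473/2674 = 143.9873; b·c/n = 1327·60/2674 = 29.7756
Stratum 2 (≥ 50 years): n = 4591; a·d/n = 1828·776/4591 = 308.9802; b·c/n = 1360·627/4591 = 185.7373
OR_MH = (143.9873 + 308.9802) / (29.7756 + 185.7373) = 452.9675 / 215.5129 = 2.10181

2.102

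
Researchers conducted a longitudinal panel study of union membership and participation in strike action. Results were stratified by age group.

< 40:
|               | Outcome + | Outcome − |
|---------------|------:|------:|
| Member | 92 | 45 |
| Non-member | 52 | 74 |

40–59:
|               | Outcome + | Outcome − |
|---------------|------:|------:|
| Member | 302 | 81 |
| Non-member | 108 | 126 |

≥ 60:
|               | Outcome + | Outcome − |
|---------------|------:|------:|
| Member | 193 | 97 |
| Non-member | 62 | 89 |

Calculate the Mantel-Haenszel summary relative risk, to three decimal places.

RR_MH = Σ(aᵢ·n₀ᵢ/nᵢ) / Σ(cᵢ·n₁ᵢ/nᵢ), with n₁ᵢ = aᵢ+bᵢ (exposed), n₀ᵢ = cᵢ+dᵢ (unexposed), nᵢ = n₁ᵢ+n₀ᵢ.
Stratum 1 (< 40): n₁ = 137, n₀ = 126, n = 263; a·n₀/n = 92·126/263 = 44.0760; c·n₁/n = 52·137/263 = 27.0875
Stratum 2 (40–59): n₁ = 383, n₀ = 234, n = 617; a·n₀/n = 302·234/617 = 114.5348; c·n₁/n = 108·383/617 = 67.0405
Stratum 3 (≥ 60): n₁ = 290, n₀ = 151, n = 441; a·n₀/n = 193·151/441 = 66.0839; c·n₁/n = 62·290/441 = 40.7710
RR_MH = (44.0760 + 114.5348 + 66.0839) / (27.0875 + 67.0405 + 40.7710) = 224.6948 / 134.8989 = 1.66565

1.666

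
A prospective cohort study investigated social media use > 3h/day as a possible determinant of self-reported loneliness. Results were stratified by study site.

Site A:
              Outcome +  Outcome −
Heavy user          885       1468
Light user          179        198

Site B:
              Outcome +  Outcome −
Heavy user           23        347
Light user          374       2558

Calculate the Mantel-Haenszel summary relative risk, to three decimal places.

0.727

RR_MH = Σ(aᵢ·n₀ᵢ/nᵢ) / Σ(cᵢ·n₁ᵢ/nᵢ), with n₁ᵢ = aᵢ+bᵢ (exposed), n₀ᵢ = cᵢ+dᵢ (unexposed), nᵢ = n₁ᵢ+n₀ᵢ.
Stratum 1 (Site A): n₁ = 2353, n₀ = 377, n = 2730; a·n₀/n = 885·377/2730 = 122.2143; c·n₁/n = 179·2353/2730 = 154.2810
Stratum 2 (Site B): n₁ = 370, n₀ = 2932, n = 3302; a·n₀/n = 23·2932/3302 = 20.4228; c·n₁/n = 374·370/3302 = 41.9079
RR_MH = (122.2143 + 20.4228) / (154.2810 + 41.9079) = 142.6371 / 196.1889 = 0.72704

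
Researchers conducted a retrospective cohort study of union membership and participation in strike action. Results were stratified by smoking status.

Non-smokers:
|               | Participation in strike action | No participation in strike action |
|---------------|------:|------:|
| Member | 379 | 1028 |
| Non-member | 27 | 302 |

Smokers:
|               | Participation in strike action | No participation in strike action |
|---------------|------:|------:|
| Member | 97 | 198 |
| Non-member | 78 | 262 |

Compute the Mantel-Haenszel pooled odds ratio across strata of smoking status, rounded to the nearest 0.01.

OR_MH = Σ(aᵢdᵢ/nᵢ) / Σ(bᵢcᵢ/nᵢ), where nᵢ is the stratum total.
Stratum 1 (Non-smokers): n = 1736; a·d/n = 379·302/1736 = 65.9320; b·c/n = 1028·27/1736 = 15.9885
Stratum 2 (Smokers): n = 635; a·d/n = 97·262/635 = 40.0220; b·c/n = 198·78/635 = 24.3213
OR_MH = (65.9320 + 40.0220) / (15.9885 + 24.3213) = 105.9541 / 40.3097 = 2.62850

2.63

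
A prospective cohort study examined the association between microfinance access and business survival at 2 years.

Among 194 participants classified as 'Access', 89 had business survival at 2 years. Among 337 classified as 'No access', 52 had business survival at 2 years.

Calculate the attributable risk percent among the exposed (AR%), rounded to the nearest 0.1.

From the description: a = 89, b = 105, c = 52, d = 285.
Risk in exposed = 89/194 = 0.45876; risk in unexposed = 52/337 = 0.15430.
RR = 0.45876/0.15430 = 2.97314
AR% = (RR − 1)/RR × 100 = (2.97314 − 1)/2.97314 × 100 = 66.3655%

66.4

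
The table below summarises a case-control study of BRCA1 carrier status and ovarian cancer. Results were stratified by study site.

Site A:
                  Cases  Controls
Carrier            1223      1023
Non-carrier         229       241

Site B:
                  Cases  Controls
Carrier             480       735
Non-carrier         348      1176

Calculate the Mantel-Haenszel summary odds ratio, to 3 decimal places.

1.751

OR_MH = Σ(aᵢdᵢ/nᵢ) / Σ(bᵢcᵢ/nᵢ), where nᵢ is the stratum total.
Stratum 1 (Site A): n = 2716; a·d/n = 1223·241/2716 = 108.5210; b·c/n = 1023·229/2716 = 86.2544
Stratum 2 (Site B): n = 2739; a·d/n = 480·1176/2739 = 206.0898; b·c/n = 735·348/2739 = 93.3844
OR_MH = (108.5210 + 206.0898) / (86.2544 + 93.3844) = 314.6108 / 179.6389 = 1.75135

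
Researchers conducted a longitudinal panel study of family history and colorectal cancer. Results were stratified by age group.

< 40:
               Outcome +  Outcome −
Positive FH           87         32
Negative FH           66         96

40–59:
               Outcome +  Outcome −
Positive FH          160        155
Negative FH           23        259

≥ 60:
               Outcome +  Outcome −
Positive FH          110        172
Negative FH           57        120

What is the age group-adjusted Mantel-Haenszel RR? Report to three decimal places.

RR_MH = Σ(aᵢ·n₀ᵢ/nᵢ) / Σ(cᵢ·n₁ᵢ/nᵢ), with n₁ᵢ = aᵢ+bᵢ (exposed), n₀ᵢ = cᵢ+dᵢ (unexposed), nᵢ = n₁ᵢ+n₀ᵢ.
Stratum 1 (< 40): n₁ = 119, n₀ = 162, n = 281; a·n₀/n = 87·162/281 = 50.1566; c·n₁/n = 66·119/281 = 27.9502
Stratum 2 (40–59): n₁ = 315, n₀ = 282, n = 597; a·n₀/n = 160·282/597 = 75.5779; c·n₁/n = 23·315/597 = 12.1357
Stratum 3 (≥ 60): n₁ = 282, n₀ = 177, n = 459; a·n₀/n = 110·177/459 = 42.4183; c·n₁/n = 57·282/459 = 35.0196
RR_MH = (50.1566 + 75.5779 + 42.4183) / (27.9502 + 12.1357 + 35.0196) = 168.1528 / 75.1055 = 2.23889

2.239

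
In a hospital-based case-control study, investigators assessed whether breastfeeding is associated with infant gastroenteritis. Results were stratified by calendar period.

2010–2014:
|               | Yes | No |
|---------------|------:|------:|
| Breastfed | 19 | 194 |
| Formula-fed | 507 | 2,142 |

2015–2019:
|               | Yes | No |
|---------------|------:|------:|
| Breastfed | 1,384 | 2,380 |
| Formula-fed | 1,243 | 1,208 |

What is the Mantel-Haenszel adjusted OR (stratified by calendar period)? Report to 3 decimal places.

OR_MH = Σ(aᵢdᵢ/nᵢ) / Σ(bᵢcᵢ/nᵢ), where nᵢ is the stratum total.
Stratum 1 (2010–2014): n = 2862; a·d/n = 19·2142/2862 = 14.2201; b·c/n = 194·507/2862 = 34.3669
Stratum 2 (2015–2019): n = 6215; a·d/n = 1384·1208/6215 = 269.0060; b·c/n = 2380·1243/6215 = 476.0000
OR_MH = (14.2201 + 269.0060) / (34.3669 + 476.0000) = 283.2261 / 510.3669 = 0.55495

0.555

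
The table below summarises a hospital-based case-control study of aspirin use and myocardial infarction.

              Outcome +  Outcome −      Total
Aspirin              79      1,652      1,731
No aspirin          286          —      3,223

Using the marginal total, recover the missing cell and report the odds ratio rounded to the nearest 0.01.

The missing cell is in the unexposed row: 3223 − 286 = 2937.
So a = 79, b = 1652, c = 286, d = 2937.
OR = (a·d)/(b·c) = (79 × 2937) / (1652 × 286) = 232023 / 472472 = 0.49108

0.49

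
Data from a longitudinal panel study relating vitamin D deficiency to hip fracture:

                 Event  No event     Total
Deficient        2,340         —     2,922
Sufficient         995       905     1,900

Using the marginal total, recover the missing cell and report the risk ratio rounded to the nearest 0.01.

The missing cell is in the exposed row: 2922 − 2340 = 582.
So a = 2340, b = 582, c = 995, d = 905.
RR = [a/(a+b)] / [c/(c+d)] = (2340/2922) / (995/1900) = 0.80082/0.52368 = 1.52921

1.53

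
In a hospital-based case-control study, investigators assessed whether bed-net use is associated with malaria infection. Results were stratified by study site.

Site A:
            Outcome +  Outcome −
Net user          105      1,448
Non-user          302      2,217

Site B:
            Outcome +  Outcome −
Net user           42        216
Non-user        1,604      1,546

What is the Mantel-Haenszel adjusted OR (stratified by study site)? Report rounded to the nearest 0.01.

0.36

OR_MH = Σ(aᵢdᵢ/nᵢ) / Σ(bᵢcᵢ/nᵢ), where nᵢ is the stratum total.
Stratum 1 (Site A): n = 4072; a·d/n = 105·2217/4072 = 57.1672; b·c/n = 1448·302/4072 = 107.3910
Stratum 2 (Site B): n = 3408; a·d/n = 42·1546/3408 = 19.0528; b·c/n = 216·1604/3408 = 101.6620
OR_MH = (57.1672 + 19.0528) / (107.3910 + 101.6620) = 76.2201 / 209.0529 = 0.36460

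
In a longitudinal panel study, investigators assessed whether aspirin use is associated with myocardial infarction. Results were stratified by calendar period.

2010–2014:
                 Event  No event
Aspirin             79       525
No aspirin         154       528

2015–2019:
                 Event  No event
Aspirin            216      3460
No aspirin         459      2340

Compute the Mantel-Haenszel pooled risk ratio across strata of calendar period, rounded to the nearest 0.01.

0.41

RR_MH = Σ(aᵢ·n₀ᵢ/nᵢ) / Σ(cᵢ·n₁ᵢ/nᵢ), with n₁ᵢ = aᵢ+bᵢ (exposed), n₀ᵢ = cᵢ+dᵢ (unexposed), nᵢ = n₁ᵢ+n₀ᵢ.
Stratum 1 (2010–2014): n₁ = 604, n₀ = 682, n = 1286; a·n₀/n = 79·682/1286 = 41.8958; c·n₁/n = 154·604/1286 = 72.3297
Stratum 2 (2015–2019): n₁ = 3676, n₀ = 2799, n = 6475; a·n₀/n = 216·2799/6475 = 93.3720; c·n₁/n = 459·3676/6475 = 260.5844
RR_MH = (41.8958 + 93.3720) / (72.3297 + 260.5844) = 135.2678 / 332.9141 = 0.40631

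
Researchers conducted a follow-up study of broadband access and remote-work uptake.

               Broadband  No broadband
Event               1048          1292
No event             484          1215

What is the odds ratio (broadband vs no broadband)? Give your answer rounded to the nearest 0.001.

2.036

Reading the table with exposure as columns: a = 1048 (Broadband, case), b = 484 (Broadband, non-case), c = 1292 (No broadband, case), d = 1215.
OR = (a·d)/(b·c) = (1048 × 1215) / (484 × 1292) = 1273320 / 625328 = 2.03624
The odds of remote-work uptake are about 2.04 times as high in the broadband group.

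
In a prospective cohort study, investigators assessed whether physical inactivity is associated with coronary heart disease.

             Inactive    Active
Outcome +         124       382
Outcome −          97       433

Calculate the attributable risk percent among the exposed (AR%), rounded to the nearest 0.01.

Reading the table with exposure as columns: a = 124 (Inactive, case), b = 97 (Inactive, non-case), c = 382 (Active, case), d = 433.
Risk in exposed = 124/221 = 0.56109; risk in unexposed = 382/815 = 0.46871.
RR = 0.56109/0.46871 = 1.19708
AR% = (RR − 1)/RR × 100 = (1.19708 − 1)/1.19708 × 100 = 16.4635%

16.46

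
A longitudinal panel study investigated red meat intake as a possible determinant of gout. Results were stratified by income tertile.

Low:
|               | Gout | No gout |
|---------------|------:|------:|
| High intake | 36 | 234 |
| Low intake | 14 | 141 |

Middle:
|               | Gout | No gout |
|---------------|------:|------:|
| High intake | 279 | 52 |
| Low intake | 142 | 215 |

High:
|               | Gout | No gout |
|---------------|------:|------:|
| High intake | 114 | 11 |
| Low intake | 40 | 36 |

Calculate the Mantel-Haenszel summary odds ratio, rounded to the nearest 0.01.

OR_MH = Σ(aᵢdᵢ/nᵢ) / Σ(bᵢcᵢ/nᵢ), where nᵢ is the stratum total.
Stratum 1 (Low): n = 425; a·d/n = 36·141/425 = 11.9435; b·c/n = 234·14/425 = 7.7082
Stratum 2 (Middle): n = 688; a·d/n = 279·215/688 = 87.1875; b·c/n = 52·142/688 = 10.7326
Stratum 3 (High): n = 201; a·d/n = 114·36/201 = 20.4179; b·c/n = 11·40/201 = 2.1891
OR_MH = (11.9435 + 87.1875 + 20.4179) / (7.7082 + 10.7326 + 2.1891) = 119.5489 / 20.6298 = 5.79495

5.79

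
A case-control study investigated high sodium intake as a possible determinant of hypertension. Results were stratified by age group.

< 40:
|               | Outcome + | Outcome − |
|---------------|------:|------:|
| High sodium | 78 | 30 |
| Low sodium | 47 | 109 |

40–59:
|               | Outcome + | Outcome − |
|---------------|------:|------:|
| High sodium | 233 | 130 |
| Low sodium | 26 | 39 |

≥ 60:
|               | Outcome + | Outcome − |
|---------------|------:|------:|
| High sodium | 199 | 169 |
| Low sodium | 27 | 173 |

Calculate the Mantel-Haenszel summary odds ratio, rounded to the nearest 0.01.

5.36

OR_MH = Σ(aᵢdᵢ/nᵢ) / Σ(bᵢcᵢ/nᵢ), where nᵢ is the stratum total.
Stratum 1 (< 40): n = 264; a·d/n = 78·109/264 = 32.2045; b·c/n = 30·47/264 = 5.3409
Stratum 2 (40–59): n = 428; a·d/n = 233·39/428 = 21.2313; b·c/n = 130·26/428 = 7.8972
Stratum 3 (≥ 60): n = 568; a·d/n = 199·173/568 = 60.6109; b·c/n = 169·27/568 = 8.0335
OR_MH = (32.2045 + 21.2313 + 60.6109) / (5.3409 + 7.8972 + 8.0335) = 114.0468 / 21.2716 = 5.36147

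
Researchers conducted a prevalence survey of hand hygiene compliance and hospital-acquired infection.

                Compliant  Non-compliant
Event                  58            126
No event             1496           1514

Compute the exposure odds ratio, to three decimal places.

Reading the table with exposure as columns: a = 58 (Compliant, case), b = 1496 (Compliant, non-case), c = 126 (Non-compliant, case), d = 1514.
OR = (a·d)/(b·c) = (58 × 1514) / (1496 × 126) = 87812 / 188496 = 0.46586
Exposure is associated with lower odds of hospital-acquired infection (OR = 0.47 < 1).

0.466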